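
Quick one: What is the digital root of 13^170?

The digital root of n equals n mod 9 (or 9 when 9 | n), so we need 13^170 mod 9.
13^170 ≡ 7 (mod 9), so the digital root is 7.

7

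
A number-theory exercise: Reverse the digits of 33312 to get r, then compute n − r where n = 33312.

Reverse of 33312 is 21333.
33312 − 21333 = 11979

11979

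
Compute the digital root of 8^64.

The digital root of n equals n mod 9 (or 9 when 9 | n), so we need 8^64 mod 9.
8^64 ≡ 1 (mod 9), so the digital root is 1.

1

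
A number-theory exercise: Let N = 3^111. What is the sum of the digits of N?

3^111 = 91297581665113611259115979754590511595360241199911147
Sum of its 53 digits: 234.

234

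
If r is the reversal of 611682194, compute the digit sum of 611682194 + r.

Reversal of 611682194 is 491286116; 611682194 + 491286116 = 1102968310.
Digit sum of 1102968310: 1+1+0+2+9+6+8+3+1+0 = 31.

31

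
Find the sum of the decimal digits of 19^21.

127

19^21 = 714209495693373205673756419
Sum of its 27 digits: 127.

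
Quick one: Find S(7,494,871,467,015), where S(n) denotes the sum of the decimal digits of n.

63

7+4+9+4+8+7+1+4+6+7+0+1+5 = 63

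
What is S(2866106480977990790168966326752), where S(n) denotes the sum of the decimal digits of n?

2+8+6+6+1+0+6+4+8+0+9+7+7+9+9+0+7+9+0+1+6+8+9+6+6+3+2+6+7+5+2 = 159

159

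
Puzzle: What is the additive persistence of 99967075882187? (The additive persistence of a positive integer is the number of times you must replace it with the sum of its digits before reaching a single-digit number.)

3

99967075882187 → 86 → 14 → 5 (3 steps)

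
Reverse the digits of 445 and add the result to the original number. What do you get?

989

Reverse of 445 is 544.
445 + 544 = 989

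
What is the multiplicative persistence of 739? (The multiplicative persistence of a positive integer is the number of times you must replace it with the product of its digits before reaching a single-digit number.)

739 → 189 → 72 → 14 → 4 (4 steps)

4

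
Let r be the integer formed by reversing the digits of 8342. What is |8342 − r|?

5904

Reverse of 8342 is 2438.
|8342 − 2438| = 5904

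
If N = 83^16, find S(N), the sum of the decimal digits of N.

83^16 = 5072820298953863752478356399681
Sum of its 31 digits: 160.

160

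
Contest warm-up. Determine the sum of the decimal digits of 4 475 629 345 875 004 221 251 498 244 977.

140

4+4+7+5+6+2+9+3+4+5+8+7+5+0+0+4+2+2+1+2+5+1+4+9+8+2+4+4+9+7+7 = 140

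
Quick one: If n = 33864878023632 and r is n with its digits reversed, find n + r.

57496965870465

Reverse of 33864878023632 is 23632087846833.
33864878023632 + 23632087846833 = 57496965870465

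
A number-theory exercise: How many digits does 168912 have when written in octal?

6

168912 in base 8 is 511720, which has 6 digits.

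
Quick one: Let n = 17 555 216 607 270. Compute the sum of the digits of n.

54

1+7+5+5+5+2+1+6+6+0+7+2+7+0 = 54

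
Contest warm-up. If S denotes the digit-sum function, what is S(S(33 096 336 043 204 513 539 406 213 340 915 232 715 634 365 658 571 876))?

First digit sum: 210.
2+1+0 = 3.

3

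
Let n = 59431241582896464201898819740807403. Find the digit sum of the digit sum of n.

7

First digit sum: 160.
1+6+0 = 7.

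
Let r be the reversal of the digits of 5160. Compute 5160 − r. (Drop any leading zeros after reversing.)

Reverse of 5160 is 615.
5160 − 615 = 4545

4545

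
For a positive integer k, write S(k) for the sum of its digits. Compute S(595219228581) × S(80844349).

S(595219228581) = 5+9+5+2+1+9+2+2+8+5+8+1 = 57.
S(80844349) = 8+0+8+4+4+3+4+9 = 40.
57 · 40 = 2280.

2280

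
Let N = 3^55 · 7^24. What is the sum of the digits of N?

198

3^55 · 7^24 = 33421194658495506862219603800764519439091271307
Sum of its 47 digits: 198.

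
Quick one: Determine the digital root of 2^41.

5

The digital root of n equals n mod 9 (or 9 when 9 | n), so we need 2^41 mod 9.
2^41 ≡ 5 (mod 9), so the digital root is 5.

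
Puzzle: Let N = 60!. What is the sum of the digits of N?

288

60! = 8320987112741390144276341183223364380754172606361245952449277696409600000000000000
Sum of its 82 digits: 288.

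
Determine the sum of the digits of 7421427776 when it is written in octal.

7421427776 in base 8 is 67226400100.
Digit sum: 6+7+2+2+6+4+0+0+1+0+0 = 28.

28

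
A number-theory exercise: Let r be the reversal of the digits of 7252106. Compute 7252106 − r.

1239579

Reverse of 7252106 is 6012527.
7252106 − 6012527 = 1239579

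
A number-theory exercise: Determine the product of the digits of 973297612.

9×7×3×2×9×7×6×1×2 = 285768

285768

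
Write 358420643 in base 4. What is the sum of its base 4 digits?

17

358420643 in base 4 is 111113101002203.
Digit sum: 1+1+1+1+1+3+1+0+1+0+0+2+2+0+3 = 17.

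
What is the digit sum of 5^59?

191

5^59 = 173472347597680709441192448139190673828125
Sum of its 42 digits: 191.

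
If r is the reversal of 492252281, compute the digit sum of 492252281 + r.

43

Reversal of 492252281 is 182252294; 492252281 + 182252294 = 674504575.
Digit sum of 674504575: 6+7+4+5+0+4+5+7+5 = 43.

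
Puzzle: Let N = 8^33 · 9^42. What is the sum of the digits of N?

8^33 · 9^42 = 7588483028708166948380229322903105912958430799792565751327168059670528
Sum of its 70 digits: 333.

333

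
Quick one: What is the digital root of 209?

2

2+0+9 = 11
1+1 = 2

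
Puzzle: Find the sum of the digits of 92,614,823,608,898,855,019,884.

122

9+2+6+1+4+8+2+3+6+0+8+8+9+8+8+5+5+0+1+9+8+8+4 = 122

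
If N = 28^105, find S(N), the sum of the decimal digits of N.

685

28^105 = 89452666484743525641606967644680634957427504233274948306372319046734215176045414341674804117602787796460361648966833066016012136554032499381649557946368
Sum of its 152 digits: 685.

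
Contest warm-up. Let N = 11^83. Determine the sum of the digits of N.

11^83 = 272642068561325511040414333102035297723974312150221630961592079858794196687001936022131
Sum of its 87 digits: 329.

329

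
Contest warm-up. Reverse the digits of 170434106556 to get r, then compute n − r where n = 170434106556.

Reverse of 170434106556 is 655601434071.
170434106556 − 655601434071 = -485167327515

-485167327515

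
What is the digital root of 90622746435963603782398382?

8

9+0+6+2+2+7+4+6+4+3+5+9+6+3+6+0+3+7+8+2+3+9+8+3+8+2 = 125
1+2+5 = 8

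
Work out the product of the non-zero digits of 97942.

4536

9×7×9×4×2 = 4536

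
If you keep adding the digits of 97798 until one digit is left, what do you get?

9+7+7+9+8 = 40
4+0 = 4

4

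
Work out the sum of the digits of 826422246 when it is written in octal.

34

826422246 in base 8 is 6120431746.
Digit sum: 6+1+2+0+4+3+1+7+4+6 = 34.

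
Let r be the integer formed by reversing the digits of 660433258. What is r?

852334066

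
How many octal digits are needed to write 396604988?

396604988 in base 8 is 2750733074, which has 10 digits.

10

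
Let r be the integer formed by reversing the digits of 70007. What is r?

Reversing 70007 gives 70007.

70007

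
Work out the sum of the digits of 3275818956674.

71

3+2+7+5+8+1+8+9+5+6+6+7+4 = 71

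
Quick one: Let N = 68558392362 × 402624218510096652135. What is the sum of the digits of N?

68558392362 × 402624218510096652135 = 27603269147058829335613954992870
Sum of its 32 digits: 153.

153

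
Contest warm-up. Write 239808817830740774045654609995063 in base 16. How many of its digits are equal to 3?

239808817830740774045654609995063 in base 16 is BD2D014D42F7C6A5D9073C6A537.
The digit 3 appears 2 times.

2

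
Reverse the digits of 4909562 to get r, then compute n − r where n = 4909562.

2250468

Reverse of 4909562 is 2659094.
4909562 − 2659094 = 2250468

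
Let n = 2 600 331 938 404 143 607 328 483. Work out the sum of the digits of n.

92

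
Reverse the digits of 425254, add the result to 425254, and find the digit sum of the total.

Reversal of 425254 is 452524; 425254 + 452524 = 877778.
Digit sum of 877778: 8+7+7+7+7+8 = 44.

44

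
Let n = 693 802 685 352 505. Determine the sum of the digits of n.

67

6+9+3+8+0+2+6+8+5+3+5+2+5+0+5 = 67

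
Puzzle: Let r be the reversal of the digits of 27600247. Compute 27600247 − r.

-46600425

Reverse of 27600247 is 74200672.
27600247 − 74200672 = -46600425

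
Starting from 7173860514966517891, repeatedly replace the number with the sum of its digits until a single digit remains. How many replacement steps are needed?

7173860514966517891 → 94 → 13 → 4 (3 steps)

3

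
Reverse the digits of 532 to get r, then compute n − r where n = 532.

297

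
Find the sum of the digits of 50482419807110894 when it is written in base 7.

50482419807110894 in base 7 is 43000223320444612451.
Digit sum: 4+3+0+0+0+2+2+3+3+2+0+4+4+4+6+1+2+4+5+1 = 50.

50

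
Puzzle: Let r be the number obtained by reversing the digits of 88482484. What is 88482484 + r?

136910972

Reverse of 88482484 is 48428488.
88482484 + 48428488 = 136910972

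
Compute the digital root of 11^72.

The digital root of n equals n mod 9 (or 9 when 9 | n), so we need 11^72 mod 9.
11^72 ≡ 1 (mod 9), so the digital root is 1.

1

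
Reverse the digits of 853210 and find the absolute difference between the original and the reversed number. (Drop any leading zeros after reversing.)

Reverse of 853210 is 12358.
|853210 − 12358| = 840852

840852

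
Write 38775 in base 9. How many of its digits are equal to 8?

1

38775 in base 9 is 58163.
The digit 8 appears 1 time.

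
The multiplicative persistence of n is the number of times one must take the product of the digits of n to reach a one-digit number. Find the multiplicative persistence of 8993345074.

8993345074 → 0 (1 step)

1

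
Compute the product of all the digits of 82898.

9216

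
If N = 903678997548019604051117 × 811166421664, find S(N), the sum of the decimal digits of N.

903678997548019604051117 × 811166421664 = 733034058773937692227866695032198688
Sum of its 36 digits: 182.

182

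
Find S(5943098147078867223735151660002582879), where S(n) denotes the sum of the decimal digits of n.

168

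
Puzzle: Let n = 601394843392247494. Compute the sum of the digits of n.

6+0+1+3+9+4+8+4+3+3+9+2+2+4+7+4+9+4 = 82

82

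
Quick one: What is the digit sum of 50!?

50! = 30414093201713378043612608166064768844377641568960512000000000000
Sum of its 65 digits: 216.

216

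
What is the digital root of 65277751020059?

2

6+5+2+7+7+7+5+1+0+2+0+0+5+9 = 56
5+6 = 11
1+1 = 2
(Equivalently, 65277751020059 mod 9 = 2.)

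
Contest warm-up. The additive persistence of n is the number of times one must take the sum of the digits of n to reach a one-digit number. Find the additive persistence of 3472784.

3472784 → 35 → 8 (2 steps)

2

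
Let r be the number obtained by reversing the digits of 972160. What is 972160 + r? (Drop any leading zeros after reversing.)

1033439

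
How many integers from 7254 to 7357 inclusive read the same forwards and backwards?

1

The integers in [7254, 7357] that read the same forwards and backwards: 7337.
1 qualifies.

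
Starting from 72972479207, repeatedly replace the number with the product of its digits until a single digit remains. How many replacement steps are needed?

72972479207 → 0 (1 step)

1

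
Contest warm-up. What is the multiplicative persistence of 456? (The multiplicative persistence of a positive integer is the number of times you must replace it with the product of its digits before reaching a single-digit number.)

2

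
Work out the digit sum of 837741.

30

8+3+7+7+4+1 = 30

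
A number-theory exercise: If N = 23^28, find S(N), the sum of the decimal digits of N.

202

23^28 = 134393854047545109686936775588697536481
Sum of its 39 digits: 202.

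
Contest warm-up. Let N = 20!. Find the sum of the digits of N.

54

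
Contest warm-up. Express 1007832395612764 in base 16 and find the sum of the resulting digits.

94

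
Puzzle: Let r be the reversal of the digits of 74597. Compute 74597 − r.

-4950

Reverse of 74597 is 79547.
74597 − 79547 = -4950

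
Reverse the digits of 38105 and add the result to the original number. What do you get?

88288

Reverse of 38105 is 50183.
38105 + 50183 = 88288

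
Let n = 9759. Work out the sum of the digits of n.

30

9+7+5+9 = 30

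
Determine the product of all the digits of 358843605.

0

3×5×8×8×4×3×6×0×5 = 0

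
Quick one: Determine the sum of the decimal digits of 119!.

119! = 55745857612076058813234317117419771556272886109483581752463927935846946310374691578057284710599874844234646982443450754604453404911734348832487342619913750049708004343808000000000000000000000000000
Sum of its 197 digits: 774.

774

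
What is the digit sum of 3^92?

171

3^92 = 78551672112789411833022577315290546060373041
Sum of its 44 digits: 171.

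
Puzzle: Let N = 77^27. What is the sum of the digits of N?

260

77^27 = 861488688895673048295652785652104796930875244550453
Sum of its 51 digits: 260.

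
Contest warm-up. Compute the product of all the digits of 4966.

4×9×6×6 = 1296

1296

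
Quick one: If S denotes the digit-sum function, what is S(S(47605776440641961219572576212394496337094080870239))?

First digit sum: 224.
2+2+4 = 8.

8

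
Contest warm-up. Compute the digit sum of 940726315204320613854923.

89

9+4+0+7+2+6+3+1+5+2+0+4+3+2+0+6+1+3+8+5+4+9+2+3 = 89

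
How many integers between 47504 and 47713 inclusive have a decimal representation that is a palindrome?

2

The integers in [47504, 47713] that have a decimal representation that is a palindrome: 47574, 47674.
2 qualify.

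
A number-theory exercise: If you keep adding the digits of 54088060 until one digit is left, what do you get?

4

5+4+0+8+8+0+6+0 = 31
3+1 = 4
(Equivalently, 54088060 mod 9 = 4.)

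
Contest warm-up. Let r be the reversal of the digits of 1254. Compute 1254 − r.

-3267

Reverse of 1254 is 4521.
1254 − 4521 = -3267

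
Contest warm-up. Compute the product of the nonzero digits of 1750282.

1×7×5×2×8×2 = 1120

1120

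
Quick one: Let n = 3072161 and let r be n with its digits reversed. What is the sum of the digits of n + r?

40

Reversal of 3072161 is 1612703; 3072161 + 1612703 = 4684864.
Digit sum of 4684864: 4+6+8+4+8+6+4 = 40.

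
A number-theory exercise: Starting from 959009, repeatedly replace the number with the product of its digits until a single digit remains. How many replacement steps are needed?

1

959009 → 0 (1 step)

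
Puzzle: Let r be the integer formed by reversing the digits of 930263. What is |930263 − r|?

Reverse of 930263 is 362039.
|930263 − 362039| = 568224

568224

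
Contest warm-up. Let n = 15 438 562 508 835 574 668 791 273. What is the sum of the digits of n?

1+5+4+3+8+5+6+2+5+0+8+8+3+5+5+7+4+6+6+8+7+9+1+2+7+3 = 128

128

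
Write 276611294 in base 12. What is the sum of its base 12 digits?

276611294 in base 12 is 78777B92.
Digit sum: 7+8+7+7+7+11+9+2 = 58.

58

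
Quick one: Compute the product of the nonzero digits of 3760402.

3×7×6×4×2 = 1008

1008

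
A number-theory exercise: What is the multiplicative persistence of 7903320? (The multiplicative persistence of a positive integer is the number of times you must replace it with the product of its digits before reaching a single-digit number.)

1

7903320 → 0 (1 step)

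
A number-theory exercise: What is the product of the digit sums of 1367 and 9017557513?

731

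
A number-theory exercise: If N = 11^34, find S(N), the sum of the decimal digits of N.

178

11^34 = 255476698618765889551019445759400441
Sum of its 36 digits: 178.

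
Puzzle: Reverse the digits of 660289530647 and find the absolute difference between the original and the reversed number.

Reverse of 660289530647 is 746035982066.
|660289530647 − 746035982066| = 85746451419

85746451419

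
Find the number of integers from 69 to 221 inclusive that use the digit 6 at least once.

The integers in [69, 221] that use the digit 6 at least once: 69, 76, 86, 96, 106, 116, …, 206, 216.
25 qualify.

25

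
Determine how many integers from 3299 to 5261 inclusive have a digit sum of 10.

The integers in [3299, 5261] that have a digit sum of 10: 3304, 3313, 3322, 3331, 3340, 3403, …, 5221, 5230.
58 qualify.

58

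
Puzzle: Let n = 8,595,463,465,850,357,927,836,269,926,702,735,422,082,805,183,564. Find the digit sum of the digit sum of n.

First digit sum: 234.
2+3+4 = 9.

9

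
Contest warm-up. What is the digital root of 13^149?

The digital root of n equals n mod 9 (or 9 when 9 | n), so we need 13^149 mod 9.
13^149 ≡ 7 (mod 9), so the digital root is 7.

7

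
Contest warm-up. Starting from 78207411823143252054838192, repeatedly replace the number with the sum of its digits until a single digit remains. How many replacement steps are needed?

78207411823143252054838192 → 100 → 1 (2 steps)

2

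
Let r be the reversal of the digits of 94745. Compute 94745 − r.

39996

Reverse of 94745 is 54749.
94745 − 54749 = 39996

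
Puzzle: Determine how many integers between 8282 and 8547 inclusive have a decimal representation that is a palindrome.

2

The integers in [8282, 8547] that have a decimal representation that is a palindrome: 8338, 8448.
2 qualify.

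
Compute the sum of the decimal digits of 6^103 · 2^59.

6^103 · 2^59 = 81348309762484599813507063557513718283863694232623492125761732789352691986690017154686930185617408
Sum of its 98 digits: 459.

459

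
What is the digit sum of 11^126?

11^126 = 164239770663983842428729944161460543765069103903598725293152764807750085888709094508835726435584330249599258053105769109531957538761
Sum of its 132 digits: 622.

622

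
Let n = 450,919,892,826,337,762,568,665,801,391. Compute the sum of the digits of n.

149

4+5+0+9+1+9+8+9+2+8+2+6+3+3+7+7+6+2+5+6+8+6+6+5+8+0+1+3+9+1 = 149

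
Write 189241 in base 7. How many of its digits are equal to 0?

1

189241 in base 7 is 1415503.
The digit 0 appears 1 time.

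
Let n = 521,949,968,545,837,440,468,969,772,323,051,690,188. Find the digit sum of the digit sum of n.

17

First digit sum: 197.
1+9+7 = 17.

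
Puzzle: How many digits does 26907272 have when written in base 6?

26907272 in base 6 is 2400414412, which has 10 digits.

10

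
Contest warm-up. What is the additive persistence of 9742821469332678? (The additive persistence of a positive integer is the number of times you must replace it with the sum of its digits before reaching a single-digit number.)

2

9742821469332678 → 81 → 9 (2 steps)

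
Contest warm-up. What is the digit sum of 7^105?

7^105 = 54361846697263307560529495055267343940077014163990039113495978834700158362117849904436807
Sum of its 89 digits: 397.

397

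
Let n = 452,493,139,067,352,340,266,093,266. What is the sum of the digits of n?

4+5+2+4+9+3+1+3+9+0+6+7+3+5+2+3+4+0+2+6+6+0+9+3+2+6+6 = 110

110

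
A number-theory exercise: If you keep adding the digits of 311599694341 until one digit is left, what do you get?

3+1+1+5+9+9+6+9+4+3+4+1 = 55
5+5 = 10
1+0 = 1
(Equivalently, 311599694341 mod 9 = 1.)

1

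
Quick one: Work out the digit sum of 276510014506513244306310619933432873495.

2+7+6+5+1+0+0+1+4+5+0+6+5+1+3+2+4+4+3+0+6+3+1+0+6+1+9+9+3+3+4+3+2+8+7+3+4+9+5 = 145

145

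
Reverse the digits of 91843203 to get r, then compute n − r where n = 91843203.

Reverse of 91843203 is 30234819.
91843203 − 30234819 = 61608384

61608384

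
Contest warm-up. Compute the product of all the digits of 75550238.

7×5×5×5×0×2×3×8 = 0

0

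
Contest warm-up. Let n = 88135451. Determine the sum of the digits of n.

8+8+1+3+5+4+5+1 = 35

35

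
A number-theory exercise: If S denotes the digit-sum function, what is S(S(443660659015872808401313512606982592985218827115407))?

10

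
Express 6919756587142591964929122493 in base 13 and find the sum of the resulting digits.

6919756587142591964929122493 in base 13 is C995B7925BC69718785656678.
Digit sum: 12+9+9+5+11+7+9+2+5+11+12+6+9+7+1+8+7+8+5+6+5+6+6+7+8 = 181.

181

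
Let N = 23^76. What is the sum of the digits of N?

472

23^76 = 30996705517935348019814272666230463378871837737203437728366860066624288818191312580054846857455409630561
Sum of its 104 digits: 472.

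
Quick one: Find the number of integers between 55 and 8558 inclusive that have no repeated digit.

The integers in [55, 8558] that have no repeated digit: 56, 57, 58, 59, 60, 61, …, 8547, 8549.
4531 qualify.

4531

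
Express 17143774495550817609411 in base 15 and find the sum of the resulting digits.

17143774495550817609411 in base 15 is B9007C78874CD850026.
Digit sum: 11+9+0+0+7+12+7+8+8+7+4+12+13+8+5+0+0+2+6 = 119.

119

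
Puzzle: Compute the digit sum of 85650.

8+5+6+5+0 = 24

24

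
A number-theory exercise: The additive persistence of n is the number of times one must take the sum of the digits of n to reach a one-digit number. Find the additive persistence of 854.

854 → 17 → 8 (2 steps)

2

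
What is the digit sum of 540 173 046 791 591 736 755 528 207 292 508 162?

154

5+4+0+1+7+3+0+4+6+7+9+1+5+9+1+7+3+6+7+5+5+5+2+8+2+0+7+2+9+2+5+0+8+1+6+2 = 154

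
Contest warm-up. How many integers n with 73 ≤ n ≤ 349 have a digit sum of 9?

24

The integers in [73, 349] that have a digit sum of 9: 81, 90, 108, 117, 126, 135, …, 333, 342.
24 qualify.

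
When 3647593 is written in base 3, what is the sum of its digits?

3647593 in base 3 is 20212022120001.
Digit sum: 2+0+2+1+2+0+2+2+1+2+0+0+0+1 = 15.

15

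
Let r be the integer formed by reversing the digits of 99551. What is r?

15599

Reversing 99551 gives 15599.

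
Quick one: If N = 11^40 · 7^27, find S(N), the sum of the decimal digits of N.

295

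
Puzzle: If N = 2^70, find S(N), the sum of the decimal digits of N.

2^70 = 1180591620717411303424
Sum of its 22 digits: 70.

70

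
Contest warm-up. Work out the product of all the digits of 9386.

1296

9×3×8×6 = 1296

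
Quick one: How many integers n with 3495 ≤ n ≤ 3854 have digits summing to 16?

The integers in [3495, 3854] that have digits summing to 16: 3508, 3517, 3526, 3535, 3544, 3553, …, 3841, 3850.
30 qualify.

30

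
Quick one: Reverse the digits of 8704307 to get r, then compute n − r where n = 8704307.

1670229

Reverse of 8704307 is 7034078.
8704307 − 7034078 = 1670229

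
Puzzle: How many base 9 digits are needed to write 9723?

5

9723 in base 9 is 14303, which has 5 digits.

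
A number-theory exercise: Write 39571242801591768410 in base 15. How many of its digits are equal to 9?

39571242801591768410 in base 15 is 60579441420846875.
The digit 9 appears 1 time.

1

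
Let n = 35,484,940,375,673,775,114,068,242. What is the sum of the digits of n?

115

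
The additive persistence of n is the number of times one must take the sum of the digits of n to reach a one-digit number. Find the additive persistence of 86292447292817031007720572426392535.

2

86292447292817031007720572426392535 → 144 → 9 (2 steps)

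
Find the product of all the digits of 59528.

5×9×5×2×8 = 3600

3600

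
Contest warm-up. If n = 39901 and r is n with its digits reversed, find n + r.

Reverse of 39901 is 10993.
39901 + 10993 = 50894

50894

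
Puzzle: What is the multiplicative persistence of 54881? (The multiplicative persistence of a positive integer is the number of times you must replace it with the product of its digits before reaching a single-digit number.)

2

54881 → 1280 → 0 (2 steps)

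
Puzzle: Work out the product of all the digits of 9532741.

9×5×3×2×7×4×1 = 7560

7560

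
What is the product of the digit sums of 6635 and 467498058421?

S(6635) = 6+6+3+5 = 20.
S(467498058421) = 4+6+7+4+9+8+0+5+8+4+2+1 = 58.
20 · 58 = 1160.

1160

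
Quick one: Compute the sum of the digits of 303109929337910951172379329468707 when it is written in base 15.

303109929337910951172379329468707 in base 15 is 5505A6D84400797BCCE592C17322.
Digit sum: 5+5+0+5+10+6+13+8+4+4+0+0+7+9+7+11+12+12+14+5+9+2+12+1+7+3+2+2 = 175.

175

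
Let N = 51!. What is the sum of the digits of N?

51! = 1551118753287382280224243016469303211063259720016986112000000000000
Sum of its 67 digits: 198.

198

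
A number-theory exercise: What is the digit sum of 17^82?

17^82 = 78851789346805766062788892749630430175353353661150360859161996580258019826310450330842376090831289889
Sum of its 101 digits: 469.

469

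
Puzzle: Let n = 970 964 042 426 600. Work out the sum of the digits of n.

9+7+0+9+6+4+0+4+2+4+2+6+6+0+0 = 59

59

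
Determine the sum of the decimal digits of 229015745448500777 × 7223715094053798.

144

229015745448500777 × 7223715094053798 = 1654344497172317451559266482801046
Sum of its 34 digits: 144.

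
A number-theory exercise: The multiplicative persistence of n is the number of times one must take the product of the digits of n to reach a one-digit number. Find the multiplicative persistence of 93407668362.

1

93407668362 → 0 (1 step)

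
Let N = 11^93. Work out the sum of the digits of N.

431

11^93 = 7071633096370052987228539828633738974356170631457211738505541698256245203345476712315048679844731
Sum of its 97 digits: 431.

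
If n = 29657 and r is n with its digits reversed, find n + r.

Reverse of 29657 is 75692.
29657 + 75692 = 105349

105349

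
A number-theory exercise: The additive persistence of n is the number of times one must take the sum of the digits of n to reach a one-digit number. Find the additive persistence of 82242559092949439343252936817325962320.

2

82242559092949439343252936817325962320 → 171 → 9 (2 steps)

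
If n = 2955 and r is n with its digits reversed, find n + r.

8547

Reverse of 2955 is 5592.
2955 + 5592 = 8547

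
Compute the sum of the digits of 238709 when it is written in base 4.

238709 in base 4 is 322101311.
Digit sum: 3+2+2+1+0+1+3+1+1 = 14.

14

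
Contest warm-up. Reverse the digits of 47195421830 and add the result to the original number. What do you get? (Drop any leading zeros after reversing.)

51007881004

Reverse of 47195421830 is 3812459174.
47195421830 + 3812459174 = 51007881004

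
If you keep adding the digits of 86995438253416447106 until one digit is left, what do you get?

8+6+9+9+5+4+3+8+2+5+3+4+1+6+4+4+7+1+0+6 = 95
9+5 = 14
1+4 = 5

5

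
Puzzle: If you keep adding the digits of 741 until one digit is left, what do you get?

3

7+4+1 = 12
1+2 = 3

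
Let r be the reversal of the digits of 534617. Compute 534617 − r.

Reverse of 534617 is 716435.
534617 − 716435 = -181818

-181818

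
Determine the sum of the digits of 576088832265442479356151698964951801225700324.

202

5+7+6+0+8+8+8+3+2+2+6+5+4+4+2+4+7+9+3+5+6+1+5+1+6+9+8+9+6+4+9+5+1+8+0+1+2+2+5+7+0+0+3+2+4 = 202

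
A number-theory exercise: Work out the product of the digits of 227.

28

2×2×7 = 28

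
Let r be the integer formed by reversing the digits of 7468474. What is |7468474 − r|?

2719827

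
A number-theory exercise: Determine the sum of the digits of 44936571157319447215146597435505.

4+4+9+3+6+5+7+1+1+5+7+3+1+9+4+4+7+2+1+5+1+4+6+5+9+7+4+3+5+5+0+5 = 142

142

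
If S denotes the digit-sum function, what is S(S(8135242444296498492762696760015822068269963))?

First digit sum: 206.
2+0+6 = 8.

8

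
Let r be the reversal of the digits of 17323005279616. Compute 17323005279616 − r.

-44374244752755

Reverse of 17323005279616 is 61697250032371.
17323005279616 − 61697250032371 = -44374244752755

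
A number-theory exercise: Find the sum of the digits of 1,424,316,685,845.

1+4+2+4+3+1+6+6+8+5+8+4+5 = 57

57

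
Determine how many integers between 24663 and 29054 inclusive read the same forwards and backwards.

The integers in [24663, 29054] that read the same forwards and backwards: 24742, 24842, 24942, 25052, 25152, 25252, …, 28882, 28982.
43 qualify.

43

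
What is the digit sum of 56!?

333

56! = 710998587804863451854045647463724949736497978881168458687447040000000000000
Sum of its 75 digits: 333.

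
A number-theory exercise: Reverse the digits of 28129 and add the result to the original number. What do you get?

120311

Reverse of 28129 is 92182.
28129 + 92182 = 120311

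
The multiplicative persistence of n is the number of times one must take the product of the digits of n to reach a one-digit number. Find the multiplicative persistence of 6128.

6128 → 96 → 54 → 20 → 0 (4 steps)

4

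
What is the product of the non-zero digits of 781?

56

7×8×1 = 56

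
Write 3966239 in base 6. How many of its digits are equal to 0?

3966239 in base 6 is 221002115.
The digit 0 appears 2 times.

2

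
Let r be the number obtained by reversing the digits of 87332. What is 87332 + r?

110710

Reverse of 87332 is 23378.
87332 + 23378 = 110710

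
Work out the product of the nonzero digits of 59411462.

8640

5×9×4×1×1×4×6×2 = 8640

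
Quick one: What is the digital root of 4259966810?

5

4+2+5+9+9+6+6+8+1+0 = 50
5+0 = 5
(Equivalently, 4259966810 mod 9 = 5.)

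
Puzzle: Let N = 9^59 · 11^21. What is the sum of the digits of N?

9^59 · 11^21 = 1477591707974789903395011697345571998294390405475340103587987741322881165550179
Sum of its 79 digits: 378.

378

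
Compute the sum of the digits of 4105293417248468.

68

4+1+0+5+2+9+3+4+1+7+2+4+8+4+6+8 = 68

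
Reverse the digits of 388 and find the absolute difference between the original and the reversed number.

Reverse of 388 is 883.
|388 − 883| = 495

495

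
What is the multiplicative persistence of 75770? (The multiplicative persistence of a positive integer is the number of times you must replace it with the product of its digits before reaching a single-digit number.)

75770 → 0 (1 step)

1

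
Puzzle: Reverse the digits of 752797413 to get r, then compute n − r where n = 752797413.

438000156

Reverse of 752797413 is 314797257.
752797413 − 314797257 = 438000156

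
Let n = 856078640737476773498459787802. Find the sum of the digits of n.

8+5+6+0+7+8+6+4+0+7+3+7+4+7+6+7+7+3+4+9+8+4+5+9+7+8+7+8+0+2 = 166

166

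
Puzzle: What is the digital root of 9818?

9+8+1+8 = 26
2+6 = 8

8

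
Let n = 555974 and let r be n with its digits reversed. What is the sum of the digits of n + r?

25

Reversal of 555974 is 479555; 555974 + 479555 = 1035529.
Digit sum of 1035529: 1+0+3+5+5+2+9 = 25.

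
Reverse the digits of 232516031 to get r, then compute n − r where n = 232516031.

Reverse of 232516031 is 130615232.
232516031 − 130615232 = 101900799

101900799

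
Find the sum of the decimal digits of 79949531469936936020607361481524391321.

170

7+9+9+4+9+5+3+1+4+6+9+9+3+6+9+3+6+0+2+0+6+0+7+3+6+1+4+8+1+5+2+4+3+9+1+3+2+1 = 170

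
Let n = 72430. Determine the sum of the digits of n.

16

7+2+4+3+0 = 16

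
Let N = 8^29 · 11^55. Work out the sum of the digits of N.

394

8^29 · 11^55 = 292554852822692903409917971311779275878431494380038704423703976766008092903423868928
Sum of its 84 digits: 394.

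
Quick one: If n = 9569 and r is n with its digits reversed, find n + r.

19228

Reverse of 9569 is 9659.
9569 + 9659 = 19228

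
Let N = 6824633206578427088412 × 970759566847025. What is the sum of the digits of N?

174

6824633206578427088412 × 970759566847025 = 6625077975507897167111568953754174300
Sum of its 37 digits: 174.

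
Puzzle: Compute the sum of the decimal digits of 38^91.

38^91 = 575847243312304883002345778263859824740388431330649991085597151685279213476164186571625685859402394856505868820055230095168898857798229045542912
Sum of its 144 digits: 677.

677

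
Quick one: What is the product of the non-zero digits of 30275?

3×2×7×5 = 210

210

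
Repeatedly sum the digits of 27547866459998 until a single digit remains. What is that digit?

8

2+7+5+4+7+8+6+6+4+5+9+9+9+8 = 89
8+9 = 17
1+7 = 8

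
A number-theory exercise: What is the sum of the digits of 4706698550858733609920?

4+7+0+6+6+9+8+5+5+0+8+5+8+7+3+3+6+0+9+9+2+0 = 110

110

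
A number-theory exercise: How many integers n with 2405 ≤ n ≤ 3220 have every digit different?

The integers in [2405, 3220] that have every digit different: 2405, 2406, 2407, 2408, 2409, 2410, …, 3218, 3219.
460 qualify.

460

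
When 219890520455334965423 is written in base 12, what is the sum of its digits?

88

219890520455334965423 in base 12 is 83141212398603582BB.
Digit sum: 8+3+1+4+1+2+1+2+3+9+8+6+0+3+5+8+2+11+11 = 88.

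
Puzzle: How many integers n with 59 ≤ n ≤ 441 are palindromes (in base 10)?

38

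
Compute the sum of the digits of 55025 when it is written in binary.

55025 in base 2 is 1101011011110001.
Digit sum: 1+1+0+1+0+1+1+0+1+1+1+1+0+0+0+1 = 10.

10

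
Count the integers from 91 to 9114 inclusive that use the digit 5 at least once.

3170

The integers in [91, 9114] that use the digit 5 at least once: 95, 105, 115, 125, 135, 145, …, 9095, 9105.
3170 qualify.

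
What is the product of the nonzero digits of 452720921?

10080

4×5×2×7×2×9×2×1 = 10080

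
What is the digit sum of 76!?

76! = 1885494701666050254987932260861146558230394535379329335672487982961844043495537923117729972224000000000000000000
Sum of its 112 digits: 441.

441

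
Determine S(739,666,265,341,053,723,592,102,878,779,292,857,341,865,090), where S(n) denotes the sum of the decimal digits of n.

7+3+9+6+6+6+2+6+5+3+4+1+0+5+3+7+2+3+5+9+2+1+0+2+8+7+8+7+7+9+2+9+2+8+5+7+3+4+1+8+6+5+0+9+0 = 212

212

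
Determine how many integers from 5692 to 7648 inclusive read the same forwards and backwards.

The integers in [5692, 7648] that read the same forwards and backwards: 5775, 5885, 5995, 6006, 6116, 6226, …, 7447, 7557.
19 qualify.

19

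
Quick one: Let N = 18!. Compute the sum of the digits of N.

18! = 6402373705728000
Sum of its 16 digits: 54.

54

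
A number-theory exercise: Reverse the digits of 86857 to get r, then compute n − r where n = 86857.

Reverse of 86857 is 75868.
86857 − 75868 = 10989

10989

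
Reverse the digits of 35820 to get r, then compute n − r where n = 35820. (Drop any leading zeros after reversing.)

32967

Reverse of 35820 is 2853.
35820 − 2853 = 32967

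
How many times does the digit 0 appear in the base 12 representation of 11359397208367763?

11359397208367763 in base 12 is 8A2047345483B2B.
The digit 0 appears 1 time.

1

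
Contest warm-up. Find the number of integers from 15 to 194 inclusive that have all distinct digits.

The integers in [15, 194] that have all distinct digits: 15, 16, 17, 18, 19, 20, …, 193, 194.
145 qualify.

145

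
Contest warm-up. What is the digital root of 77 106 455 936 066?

7+7+1+0+6+4+5+5+9+3+6+0+6+6 = 65
6+5 = 11
1+1 = 2

2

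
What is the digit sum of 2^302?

2^302 = 8148143905337944345073782753637512644205873574663745002544561797417525199053346824733589504
Sum of its 91 digits: 409.

409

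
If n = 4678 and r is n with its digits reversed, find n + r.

13442

Reverse of 4678 is 8764.
4678 + 8764 = 13442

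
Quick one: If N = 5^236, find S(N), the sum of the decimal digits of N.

5^236 = 905567907882671236750911929088779178068253119813913818958261488993550131859284511473953145196095809945395243929687782965588273287327325533624389208853244781494140625
Sum of its 165 digits: 808.

808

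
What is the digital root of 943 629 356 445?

6

9+4+3+6+2+9+3+5+6+4+4+5 = 60
6+0 = 6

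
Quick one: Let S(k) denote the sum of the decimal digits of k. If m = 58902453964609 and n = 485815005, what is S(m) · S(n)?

S(58902453964609) = 5+8+9+0+2+4+5+3+9+6+4+6+0+9 = 70.
S(485815005) = 4+8+5+8+1+5+0+0+5 = 36.
70 · 36 = 2520.

2520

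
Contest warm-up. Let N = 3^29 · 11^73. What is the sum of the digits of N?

369

3^29 · 11^73 = 721410407499928228717954755355233314105453291862171112196547270883833551010059155513149873
Sum of its 90 digits: 369.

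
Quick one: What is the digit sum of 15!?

15! = 1307674368000
Sum of its 13 digits: 45.

45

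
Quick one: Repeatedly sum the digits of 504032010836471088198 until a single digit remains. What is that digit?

5+0+4+0+3+2+0+1+0+8+3+6+4+7+1+0+8+8+1+9+8 = 78
7+8 = 15
1+5 = 6

6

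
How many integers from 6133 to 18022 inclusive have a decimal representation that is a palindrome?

The integers in [6133, 18022] that have a decimal representation that is a palindrome: 6226, 6336, 6446, 6556, 6666, 6776, …, 17871, 17971.
118 qualify.

118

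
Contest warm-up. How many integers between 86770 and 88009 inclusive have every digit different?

The integers in [86770, 88009] that have every digit different: 86790, 86791, 86792, 86793, 86794, 86795, …, 87964, 87965.
384 qualify.

384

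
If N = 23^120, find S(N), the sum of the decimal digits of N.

23^120 = 25547024360008320034716845003257365943632624968308007978003956631070331770034737801377170772800110738892953971818279672252777842139713519289874946645982858448971201
Sum of its 164 digits: 721.

721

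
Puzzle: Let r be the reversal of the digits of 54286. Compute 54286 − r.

-13959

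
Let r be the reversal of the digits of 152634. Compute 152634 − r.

-283617

Reverse of 152634 is 436251.
152634 − 436251 = -283617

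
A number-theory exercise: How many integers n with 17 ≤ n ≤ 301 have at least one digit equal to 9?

56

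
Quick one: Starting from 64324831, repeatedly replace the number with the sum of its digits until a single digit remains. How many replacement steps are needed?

2

64324831 → 31 → 4 (2 steps)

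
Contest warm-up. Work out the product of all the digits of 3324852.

3×3×2×4×8×5×2 = 5760

5760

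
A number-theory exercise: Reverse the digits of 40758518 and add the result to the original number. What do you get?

122344222

Reverse of 40758518 is 81585704.
40758518 + 81585704 = 122344222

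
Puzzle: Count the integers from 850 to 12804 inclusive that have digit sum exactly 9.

The integers in [850, 12804] that have digit sum exactly 9: 900, 1008, 1017, 1026, 1035, 1044, …, 12510, 12600.
275 qualify.

275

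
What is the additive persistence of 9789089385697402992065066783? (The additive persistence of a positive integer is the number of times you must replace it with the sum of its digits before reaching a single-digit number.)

9789089385697402992065066783 → 155 → 11 → 2 (3 steps)

3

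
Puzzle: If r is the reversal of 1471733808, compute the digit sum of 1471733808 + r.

48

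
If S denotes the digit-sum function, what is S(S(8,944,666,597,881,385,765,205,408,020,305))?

9

First digit sum: 144.
1+4+4 = 9.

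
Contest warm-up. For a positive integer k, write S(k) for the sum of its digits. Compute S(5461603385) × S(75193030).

S(5461603385) = 5+4+6+1+6+0+3+3+8+5 = 41.
S(75193030) = 7+5+1+9+3+0+3+0 = 28.
41 · 28 = 1148.

1148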